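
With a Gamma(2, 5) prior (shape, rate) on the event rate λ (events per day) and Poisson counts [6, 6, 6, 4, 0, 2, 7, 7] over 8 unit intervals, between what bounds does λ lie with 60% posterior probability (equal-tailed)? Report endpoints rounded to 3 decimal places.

[2.662, 3.477]

Posterior: Gamma(2+38, 5+8) = Gamma(40, 13) (shape, rate).
Equal-tailed 60% interval: Gamma(40, 13) quantiles at 0.2 and 0.8.
Posterior mean ≈ 3.077, SD ≈ 0.487; a Normal approximation gives roughly [2.667, 3.486].
Exact: lower = 2.662; upper = 3.477.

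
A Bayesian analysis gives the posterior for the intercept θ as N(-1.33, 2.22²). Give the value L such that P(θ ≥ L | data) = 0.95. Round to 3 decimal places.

-4.982

Need L with P(θ ≥ L) = 0.95: L = -1.33 − z_{0.05}·2.22.
z = 1.645; L = -1.33 − 1.645 × 2.22 = -4.982.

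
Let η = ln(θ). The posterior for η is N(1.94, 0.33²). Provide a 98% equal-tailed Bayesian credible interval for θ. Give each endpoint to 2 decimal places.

On the log scale the 98% interval is 1.94 ± 2.326 × 0.33 = [1.1723, 2.7077].
Exponentiate: [e^1.1723, e^2.7077] = [3.23, 14.99].

[3.23, 14.99]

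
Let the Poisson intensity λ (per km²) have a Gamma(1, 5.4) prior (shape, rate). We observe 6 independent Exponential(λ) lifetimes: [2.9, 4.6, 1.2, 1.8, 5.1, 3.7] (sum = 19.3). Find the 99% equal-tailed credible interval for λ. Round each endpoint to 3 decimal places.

Posterior: Gamma(1+6, 5.4+19.3) = Gamma(7, 24.7) (shape, rate).
Equal-tailed 99% interval: Gamma(7, 24.7) quantiles at 0.005 and 0.995.
Posterior mean ≈ 0.283, SD ≈ 0.107; a Normal approximation gives roughly [0.007, 0.559].
Exact: lower = 0.082; upper = 0.634.

[0.082, 0.634]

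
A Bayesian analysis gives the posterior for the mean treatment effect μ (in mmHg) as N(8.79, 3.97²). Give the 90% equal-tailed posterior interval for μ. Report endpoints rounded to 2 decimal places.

[2.26, 15.32]

The posterior is symmetric, so the 90% equal-tailed interval is μ = 8.79 ± z·3.97 with z = 1.645.
Half-width: 1.645 × 3.97 = 6.53.
8.79 − 6.53 = 2.26; 8.79 + 6.53 = 15.32.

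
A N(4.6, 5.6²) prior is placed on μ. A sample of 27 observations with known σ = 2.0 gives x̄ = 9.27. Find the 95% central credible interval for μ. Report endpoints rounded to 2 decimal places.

[8.50, 10.00]

Posterior precision = 1/5.6² + 27/2.0² = 0.0319 + 6.7500 = 6.7819, so posterior SD = 0.3840.
Posterior mean = (4.6/5.6² + 27·9.27/2.0²) / 6.7819 = 9.2480.
Interval: 9.2480 ± 1.960 × 0.3840 → [8.50, 10.00].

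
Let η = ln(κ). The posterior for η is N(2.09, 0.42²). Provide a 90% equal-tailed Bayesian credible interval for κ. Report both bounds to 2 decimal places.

[4.05, 16.13]

On the log scale the 90% interval is 2.09 ± 1.645 × 0.42 = [1.3992, 2.7808].
Exponentiate: [e^1.3992, e^2.7808] = [4.05, 16.13].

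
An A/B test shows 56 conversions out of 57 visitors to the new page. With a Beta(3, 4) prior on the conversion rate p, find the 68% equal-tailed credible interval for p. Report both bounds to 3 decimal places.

[0.889, 0.954]

Posterior: Beta(3+56, 4+1) = Beta(59, 5).
Equal-tailed 68% interval: the 0.16 and 0.84 quantiles of Beta(59, 5).
Posterior mean ≈ 0.922, SD ≈ 0.033; a Normal approximation gives roughly [0.889, 0.955].
Exact: F⁻¹(0.16) = 0.889; F⁻¹(0.84) = 0.954.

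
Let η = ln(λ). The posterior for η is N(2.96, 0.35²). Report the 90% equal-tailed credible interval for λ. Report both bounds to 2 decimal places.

On the log scale the 90% interval is 2.96 ± 1.645 × 0.35 = [2.3843, 3.5357].
Exponentiate: [e^2.3843, e^3.5357] = [10.85, 34.32].

[10.85, 34.32]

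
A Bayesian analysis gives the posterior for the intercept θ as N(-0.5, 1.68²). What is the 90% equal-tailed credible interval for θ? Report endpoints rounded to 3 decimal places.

The posterior is symmetric, so the 90% equal-tailed interval is θ = -0.5 ± z·1.68 with z = 1.645.
Half-width: 1.645 × 1.68 = 2.763.
-0.5 − 2.763 = -3.263; -0.5 + 2.763 = 2.263.

[-3.263, 2.263]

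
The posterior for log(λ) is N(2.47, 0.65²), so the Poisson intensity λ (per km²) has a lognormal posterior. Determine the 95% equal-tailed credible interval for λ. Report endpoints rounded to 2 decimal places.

On the log scale the 95% interval is 2.47 ± 1.960 × 0.65 = [1.1960, 3.7440].
Exponentiate: [e^1.1960, e^3.7440] = [3.31, 42.27].

[3.31, 42.27]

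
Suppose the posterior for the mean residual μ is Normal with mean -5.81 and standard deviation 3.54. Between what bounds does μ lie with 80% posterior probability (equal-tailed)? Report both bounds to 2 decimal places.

[-10.35, -1.27]

The posterior is symmetric, so the 80% equal-tailed interval is μ = -5.81 ± z·3.54 with z = 1.282.
Half-width: 1.282 × 3.54 = 4.54.
-5.81 − 4.54 = -10.35; -5.81 + 4.54 = -1.27.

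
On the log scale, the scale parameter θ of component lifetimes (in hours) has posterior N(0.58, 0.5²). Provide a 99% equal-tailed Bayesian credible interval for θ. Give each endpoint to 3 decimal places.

On the log scale the 99% interval is 0.58 ± 2.576 × 0.5 = [-0.7079, 1.8679].
Exponentiate: [e^-0.7079, e^1.8679] = [0.493, 6.475].

[0.493, 6.475]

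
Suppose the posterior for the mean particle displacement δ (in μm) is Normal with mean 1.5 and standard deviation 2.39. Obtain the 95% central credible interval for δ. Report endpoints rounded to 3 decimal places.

[-3.184, 6.184]

The posterior is symmetric, so the 95% equal-tailed interval is δ = 1.5 ± z·2.39 with z = 1.960.
Half-width: 1.960 × 2.39 = 4.684.
1.5 − 4.684 = -3.184; 1.5 + 4.684 = 6.184.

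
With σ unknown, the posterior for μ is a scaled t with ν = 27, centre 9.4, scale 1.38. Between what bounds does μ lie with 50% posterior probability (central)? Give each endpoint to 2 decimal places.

The t_27 distribution is symmetric; the 50% interval is 9.4 ± t·1.38 with t_{0.75,27} = 0.684.
Half-width: 0.684 × 1.38 = 0.94.
9.4 − 0.94 = 8.46; 9.4 + 0.94 = 10.34.

[8.46, 10.34]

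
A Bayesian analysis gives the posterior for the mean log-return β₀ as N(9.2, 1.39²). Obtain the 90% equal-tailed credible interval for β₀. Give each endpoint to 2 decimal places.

[6.91, 11.49]

The posterior is symmetric, so the 90% equal-tailed interval is β₀ = 9.2 ± z·1.39 with z = 1.645.
Half-width: 1.645 × 1.39 = 2.29.
9.2 − 2.29 = 6.91; 9.2 + 2.29 = 11.49.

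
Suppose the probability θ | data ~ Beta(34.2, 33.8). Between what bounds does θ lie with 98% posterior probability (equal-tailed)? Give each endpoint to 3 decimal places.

Posterior: Beta(34.2, 33.8).
Equal-tailed 98% interval: the 0.01 and 0.99 quantiles of Beta(34.2, 33.8).
Posterior mean ≈ 0.503, SD ≈ 0.060; a Normal approximation gives roughly [0.363, 0.643].
Exact: F⁻¹(0.01) = 0.364; F⁻¹(0.99) = 0.642.

[0.364, 0.642]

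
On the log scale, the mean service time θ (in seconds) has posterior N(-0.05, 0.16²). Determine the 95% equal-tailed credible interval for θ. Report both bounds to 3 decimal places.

On the log scale the 95% interval is -0.05 ± 1.960 × 0.16 = [-0.3636, 0.2636].
Exponentiate: [e^-0.3636, e^0.2636] = [0.695, 1.302].

[0.695, 1.302]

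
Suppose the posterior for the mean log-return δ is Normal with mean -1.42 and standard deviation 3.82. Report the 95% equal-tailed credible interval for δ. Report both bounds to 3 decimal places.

The posterior is symmetric, so the 95% equal-tailed interval is δ = -1.42 ± z·3.82 with z = 1.960.
Half-width: 1.960 × 3.82 = 7.487.
-1.42 − 7.487 = -8.907; -1.42 + 7.487 = 6.067.

[-8.907, 6.067]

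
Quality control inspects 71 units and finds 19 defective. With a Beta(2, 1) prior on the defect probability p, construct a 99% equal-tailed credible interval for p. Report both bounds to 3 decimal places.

[0.162, 0.427]

Posterior: Beta(2+19, 1+52) = Beta(21, 53).
Equal-tailed 99% interval: the 0.005 and 0.995 quantiles of Beta(21, 53).
Posterior mean ≈ 0.284, SD ≈ 0.052; a Normal approximation gives roughly [0.150, 0.418].
Exact: F⁻¹(0.005) = 0.162; F⁻¹(0.995) = 0.427.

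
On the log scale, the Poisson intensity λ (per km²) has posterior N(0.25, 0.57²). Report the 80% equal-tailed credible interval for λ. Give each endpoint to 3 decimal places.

On the log scale the 80% interval is 0.25 ± 1.282 × 0.57 = [-0.4805, 0.9805].
Exponentiate: [e^-0.4805, e^0.9805] = [0.618, 2.666].

[0.618, 2.666]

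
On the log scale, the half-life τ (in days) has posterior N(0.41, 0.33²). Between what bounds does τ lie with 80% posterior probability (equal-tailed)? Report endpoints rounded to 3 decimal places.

On the log scale the 80% interval is 0.41 ± 1.282 × 0.33 = [-0.0129, 0.8329].
Exponentiate: [e^-0.0129, e^0.8329] = [0.987, 2.300].

[0.987, 2.300]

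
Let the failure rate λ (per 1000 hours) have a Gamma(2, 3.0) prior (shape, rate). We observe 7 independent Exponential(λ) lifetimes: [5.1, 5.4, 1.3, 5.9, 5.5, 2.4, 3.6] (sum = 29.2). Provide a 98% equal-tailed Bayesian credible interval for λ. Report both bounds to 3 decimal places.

Posterior: Gamma(2+7, 3.0+29.2) = Gamma(9, 32.2) (shape, rate).
Equal-tailed 98% interval: Gamma(9, 32.2) quantiles at 0.01 and 0.99.
Posterior mean ≈ 0.280, SD ≈ 0.093; a Normal approximation gives roughly [0.063, 0.496].
Exact: lower = 0.109; upper = 0.540.

[0.109, 0.540]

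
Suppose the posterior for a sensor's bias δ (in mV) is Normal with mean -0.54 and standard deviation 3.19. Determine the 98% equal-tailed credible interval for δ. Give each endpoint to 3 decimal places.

The posterior is symmetric, so the 98% equal-tailed interval is δ = -0.54 ± z·3.19 with z = 2.326.
Half-width: 2.326 × 3.19 = 7.421.
-0.54 − 7.421 = -7.961; -0.54 + 7.421 = 6.881.

[-7.961, 6.881]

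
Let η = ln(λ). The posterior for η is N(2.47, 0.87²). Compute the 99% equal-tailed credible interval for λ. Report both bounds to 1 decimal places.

[1.3, 111.2]

On the log scale the 99% interval is 2.47 ± 2.576 × 0.87 = [0.2290, 4.7110].
Exponentiate: [e^0.2290, e^4.7110] = [1.3, 111.2].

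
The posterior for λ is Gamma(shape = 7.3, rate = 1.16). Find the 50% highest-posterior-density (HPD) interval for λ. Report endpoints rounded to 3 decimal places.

[4.083, 7.047]

The posterior is unimodal and skewed, so the HPD interval has equal density at both endpoints and is the shortest 50% interval.
Solving f(4.083) = f(7.047) with F(7.047) − F(4.083) = 0.50 gives [4.083, 7.047].
For comparison, the equal-tailed interval is [4.607, 7.670]; the HPD is narrower and shifted toward the mode.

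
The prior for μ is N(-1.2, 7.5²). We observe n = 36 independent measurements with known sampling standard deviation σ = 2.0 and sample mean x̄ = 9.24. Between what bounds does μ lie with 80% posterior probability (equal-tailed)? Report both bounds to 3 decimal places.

[8.793, 9.646]

Posterior precision = 1/7.5² + 36/2.0² = 0.0178 + 9.0000 = 9.0178, so posterior SD = 0.3330.
Posterior mean = (-1.2/7.5² + 36·9.24/2.0²) / 9.0178 = 9.2194.
Interval: 9.2194 ± 1.282 × 0.3330 → [8.793, 9.646].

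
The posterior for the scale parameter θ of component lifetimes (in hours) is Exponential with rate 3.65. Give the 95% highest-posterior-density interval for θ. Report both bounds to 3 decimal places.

[0.000, 0.821]

The exponential density is strictly decreasing on [0, ∞), so the HPD interval is anchored at 0: [0, q] with P(θ ≤ q) = 0.95.
q = −ln(1 − 0.95) / 3.65 = 2.9957 / 3.65 = 0.821.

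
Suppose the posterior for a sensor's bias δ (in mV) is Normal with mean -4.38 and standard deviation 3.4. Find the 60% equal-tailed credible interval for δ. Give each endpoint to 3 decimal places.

[-7.242, -1.518]

The posterior is symmetric, so the 60% equal-tailed interval is δ = -4.38 ± z·3.4 with z = 0.842.
Half-width: 0.842 × 3.4 = 2.862.
-4.38 − 2.862 = -7.242; -4.38 + 2.862 = -1.518.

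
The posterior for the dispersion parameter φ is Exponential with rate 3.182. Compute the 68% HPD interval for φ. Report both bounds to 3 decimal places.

The exponential density is strictly decreasing on [0, ∞), so the HPD interval is anchored at 0: [0, q] with P(φ ≤ q) = 0.68.
q = −ln(1 − 0.68) / 3.182 = 1.1394 / 3.182 = 0.358.

[0.000, 0.358]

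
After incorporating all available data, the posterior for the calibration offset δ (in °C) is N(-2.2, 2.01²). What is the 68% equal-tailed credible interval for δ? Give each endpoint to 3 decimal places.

The posterior is symmetric, so the 68% equal-tailed interval is δ = -2.2 ± z·2.01 with z = 0.994.
Half-width: 0.994 × 2.01 = 1.999.
-2.2 − 1.999 = -4.199; -2.2 + 1.999 = -0.201.

[-4.199, -0.201]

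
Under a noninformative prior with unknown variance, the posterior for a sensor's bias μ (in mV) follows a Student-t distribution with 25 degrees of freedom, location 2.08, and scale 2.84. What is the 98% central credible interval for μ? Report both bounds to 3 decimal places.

The t_25 distribution is symmetric; the 98% interval is 2.08 ± t·2.84 with t_{0.99,25} = 2.485.
Half-width: 2.485 × 2.84 = 7.058.
2.08 − 7.058 = -4.978; 2.08 + 7.058 = 9.138.

[-4.978, 9.138]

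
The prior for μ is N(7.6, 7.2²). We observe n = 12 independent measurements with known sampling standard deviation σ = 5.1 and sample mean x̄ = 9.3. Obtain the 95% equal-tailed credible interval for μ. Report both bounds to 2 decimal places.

Posterior precision = 1/7.2² + 12/5.1² = 0.0193 + 0.4614 = 0.4807, so posterior SD = 1.4424.
Posterior mean = (7.6/7.2² + 12·9.3/5.1²) / 0.4807 = 9.2318.
Interval: 9.2318 ± 1.960 × 1.4424 → [6.40, 12.06].

[6.40, 12.06]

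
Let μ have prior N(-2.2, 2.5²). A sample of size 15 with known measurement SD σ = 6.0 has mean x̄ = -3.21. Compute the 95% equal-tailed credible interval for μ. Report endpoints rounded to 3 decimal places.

[-5.511, -0.349]

Posterior precision = 1/2.5² + 15/6.0² = 0.1600 + 0.4167 = 0.5767, so posterior SD = 1.3169.
Posterior mean = (-2.2/2.5² + 15·-3.21/6.0²) / 0.5767 = -2.9298.
Interval: -2.9298 ± 1.960 × 1.3169 → [-5.511, -0.349].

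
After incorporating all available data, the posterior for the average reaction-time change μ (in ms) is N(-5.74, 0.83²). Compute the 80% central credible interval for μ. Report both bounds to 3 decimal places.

[-6.804, -4.676]

The posterior is symmetric, so the 80% equal-tailed interval is μ = -5.74 ± z·0.83 with z = 1.282.
Half-width: 1.282 × 0.83 = 1.064.
-5.74 − 1.064 = -6.804; -5.74 + 1.064 = -4.676.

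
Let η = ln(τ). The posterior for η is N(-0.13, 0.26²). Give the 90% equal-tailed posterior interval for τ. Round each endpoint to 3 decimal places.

On the log scale the 90% interval is -0.13 ± 1.645 × 0.26 = [-0.5577, 0.2977].
Exponentiate: [e^-0.5577, e^0.2977] = [0.573, 1.347].

[0.573, 1.347]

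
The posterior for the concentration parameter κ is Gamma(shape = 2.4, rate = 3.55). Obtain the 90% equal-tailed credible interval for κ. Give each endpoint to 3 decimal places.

Posterior: Gamma(shape 2.4, rate 3.55).
Equal-tailed 90% interval: Gamma(2.4, 3.55) quantiles at 0.05 and 0.95.
Posterior mean ≈ 0.676, SD ≈ 0.436; a Normal approximation gives roughly [-0.042, 1.394].
Exact: lower = 0.148; upper = 1.515.

[0.148, 1.515]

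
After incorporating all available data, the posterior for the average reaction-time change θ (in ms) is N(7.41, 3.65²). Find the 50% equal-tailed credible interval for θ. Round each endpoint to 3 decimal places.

The posterior is symmetric, so the 50% equal-tailed interval is θ = 7.41 ± z·3.65 with z = 0.674.
Half-width: 0.674 × 3.65 = 2.462.
7.41 − 2.462 = 4.948; 7.41 + 2.462 = 9.872.

[4.948, 9.872]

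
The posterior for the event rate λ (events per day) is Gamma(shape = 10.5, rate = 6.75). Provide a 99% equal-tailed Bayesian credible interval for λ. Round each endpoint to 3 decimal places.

Posterior: Gamma(shape 10.5, rate 6.75).
Equal-tailed 99% interval: Gamma(10.5, 6.75) quantiles at 0.005 and 0.995.
Posterior mean ≈ 1.556, SD ≈ 0.480; a Normal approximation gives roughly [0.319, 2.792].
Exact: lower = 0.595; upper = 3.067.

[0.595, 3.067]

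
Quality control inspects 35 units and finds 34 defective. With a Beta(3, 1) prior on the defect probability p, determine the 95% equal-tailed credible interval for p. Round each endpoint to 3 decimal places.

[0.862, 0.994]

Posterior: Beta(3+34, 1+1) = Beta(37, 2).
Equal-tailed 95% interval: the 0.025 and 0.975 quantiles of Beta(37, 2).
Posterior mean ≈ 0.949, SD ≈ 0.035; a Normal approximation gives roughly [0.880, 1.017].
Exact: F⁻¹(0.025) = 0.862; F⁻¹(0.975) = 0.994.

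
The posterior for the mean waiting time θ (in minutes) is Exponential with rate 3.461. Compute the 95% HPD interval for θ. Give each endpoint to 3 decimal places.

[0.000, 0.866]

The exponential density is strictly decreasing on [0, ∞), so the HPD interval is anchored at 0: [0, q] with P(θ ≤ q) = 0.95.
q = −ln(1 − 0.95) / 3.461 = 2.9957 / 3.461 = 0.866.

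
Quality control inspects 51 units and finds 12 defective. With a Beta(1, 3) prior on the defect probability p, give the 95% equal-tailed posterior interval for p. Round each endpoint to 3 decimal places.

[0.135, 0.356]

Posterior: Beta(1+12, 3+39) = Beta(13, 42).
Equal-tailed 95% interval: the 0.025 and 0.975 quantiles of Beta(13, 42).
Posterior mean ≈ 0.236, SD ≈ 0.057; a Normal approximation gives roughly [0.125, 0.348].
Exact: F⁻¹(0.025) = 0.135; F⁻¹(0.975) = 0.356.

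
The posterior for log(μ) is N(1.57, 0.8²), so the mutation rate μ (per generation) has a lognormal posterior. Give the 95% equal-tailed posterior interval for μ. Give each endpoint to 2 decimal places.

On the log scale the 95% interval is 1.57 ± 1.960 × 0.8 = [0.0020, 3.1380].
Exponentiate: [e^0.0020, e^3.1380] = [1.00, 23.06].

[1.00, 23.06]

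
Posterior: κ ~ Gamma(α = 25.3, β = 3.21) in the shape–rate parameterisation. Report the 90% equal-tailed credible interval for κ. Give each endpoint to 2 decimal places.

[5.49, 10.62]

Posterior: Gamma(shape 25.3, rate 3.21).
Equal-tailed 90% interval: Gamma(25.3, 3.21) quantiles at 0.05 and 0.95.
Posterior mean ≈ 7.88, SD ≈ 1.57; a Normal approximation gives roughly [5.30, 10.46].
Exact: lower = 5.49; upper = 10.62.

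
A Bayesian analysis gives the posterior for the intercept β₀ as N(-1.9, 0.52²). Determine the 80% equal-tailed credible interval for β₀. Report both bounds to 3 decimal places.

[-2.566, -1.234]

The posterior is symmetric, so the 80% equal-tailed interval is β₀ = -1.9 ± z·0.52 with z = 1.282.
Half-width: 1.282 × 0.52 = 0.666.
-1.9 − 0.666 = -2.566; -1.9 + 0.666 = -1.234.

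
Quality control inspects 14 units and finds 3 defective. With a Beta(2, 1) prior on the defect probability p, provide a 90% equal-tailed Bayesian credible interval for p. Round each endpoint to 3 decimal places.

[0.132, 0.484]

Posterior: Beta(2+3, 1+11) = Beta(5, 12).
Equal-tailed 90% interval: the 0.05 and 0.95 quantiles of Beta(5, 12).
Posterior mean ≈ 0.294, SD ≈ 0.107; a Normal approximation gives roughly [0.117, 0.471].
Exact: F⁻¹(0.05) = 0.132; F⁻¹(0.95) = 0.484.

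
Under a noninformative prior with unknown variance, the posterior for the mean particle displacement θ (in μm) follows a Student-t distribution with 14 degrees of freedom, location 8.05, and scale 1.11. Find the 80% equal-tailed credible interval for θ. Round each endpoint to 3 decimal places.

The t_14 distribution is symmetric; the 80% interval is 8.05 ± t·1.11 with t_{0.9,14} = 1.345.
Half-width: 1.345 × 1.11 = 1.493.
8.05 − 1.493 = 6.557; 8.05 + 1.493 = 9.543.

[6.557, 9.543]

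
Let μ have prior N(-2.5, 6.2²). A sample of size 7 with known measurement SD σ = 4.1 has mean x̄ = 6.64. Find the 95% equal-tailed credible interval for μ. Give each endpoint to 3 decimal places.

Posterior precision = 1/6.2² + 7/4.1² = 0.0260 + 0.4164 = 0.4424, so posterior SD = 1.5034.
Posterior mean = (-2.5/6.2² + 7·6.64/4.1²) / 0.4424 = 6.1026.
Interval: 6.1026 ± 1.960 × 1.5034 → [3.156, 9.049].

[3.156, 9.049]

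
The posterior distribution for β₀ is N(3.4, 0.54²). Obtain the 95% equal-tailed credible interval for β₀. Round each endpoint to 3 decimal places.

[2.342, 4.458]

The posterior is symmetric, so the 95% equal-tailed interval is β₀ = 3.4 ± z·0.54 with z = 1.960.
Half-width: 1.960 × 0.54 = 1.058.
3.4 − 1.058 = 2.342; 3.4 + 1.058 = 4.458.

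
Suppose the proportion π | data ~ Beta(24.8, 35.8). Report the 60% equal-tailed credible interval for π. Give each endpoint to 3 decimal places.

Posterior: Beta(24.8, 35.8).
Equal-tailed 60% interval: the 0.2 and 0.8 quantiles of Beta(24.8, 35.8).
Posterior mean ≈ 0.409, SD ≈ 0.063; a Normal approximation gives roughly [0.357, 0.462].
Exact: F⁻¹(0.2) = 0.356; F⁻¹(0.8) = 0.462.

[0.356, 0.462]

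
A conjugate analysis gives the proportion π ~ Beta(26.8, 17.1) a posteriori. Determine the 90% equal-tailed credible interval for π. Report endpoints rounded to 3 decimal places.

[0.488, 0.727]

Posterior: Beta(26.8, 17.1).
Equal-tailed 90% interval: the 0.05 and 0.95 quantiles of Beta(26.8, 17.1).
Posterior mean ≈ 0.610, SD ≈ 0.073; a Normal approximation gives roughly [0.491, 0.730].
Exact: F⁻¹(0.05) = 0.488; F⁻¹(0.95) = 0.727.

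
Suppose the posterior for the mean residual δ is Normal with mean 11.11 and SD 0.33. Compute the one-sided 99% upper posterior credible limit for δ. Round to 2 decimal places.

Need U with P(δ ≤ U) = 0.99: U = 11.11 + z_{0.01}·0.33.
z = 2.326; U = 11.11 + 2.326 × 0.33 = 11.88.

11.88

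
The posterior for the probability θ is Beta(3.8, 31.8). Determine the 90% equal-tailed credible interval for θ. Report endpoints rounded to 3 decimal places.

[0.037, 0.202]

Posterior: Beta(3.8, 31.8).
Equal-tailed 90% interval: the 0.05 and 0.95 quantiles of Beta(3.8, 31.8).
Posterior mean ≈ 0.107, SD ≈ 0.051; a Normal approximation gives roughly [0.023, 0.191].
Exact: F⁻¹(0.05) = 0.037; F⁻¹(0.95) = 0.202.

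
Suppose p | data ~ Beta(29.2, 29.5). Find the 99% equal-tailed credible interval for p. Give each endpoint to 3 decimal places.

Posterior: Beta(29.2, 29.5).
Equal-tailed 99% interval: the 0.005 and 0.995 quantiles of Beta(29.2, 29.5).
Posterior mean ≈ 0.497, SD ≈ 0.065; a Normal approximation gives roughly [0.331, 0.664].
Exact: F⁻¹(0.005) = 0.333; F⁻¹(0.995) = 0.662.

[0.333, 0.662]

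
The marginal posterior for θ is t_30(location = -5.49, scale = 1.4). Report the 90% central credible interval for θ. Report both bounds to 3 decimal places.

[-7.866, -3.114]

The t_30 distribution is symmetric; the 90% interval is -5.49 ± t·1.4 with t_{0.95,30} = 1.697.
Half-width: 1.697 × 1.4 = 2.376.
-5.49 − 2.376 = -7.866; -5.49 + 2.376 = -3.114.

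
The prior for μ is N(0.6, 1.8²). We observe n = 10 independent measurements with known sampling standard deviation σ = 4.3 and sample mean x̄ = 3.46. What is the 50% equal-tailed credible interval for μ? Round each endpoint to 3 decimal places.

[1.689, 3.153]

Posterior precision = 1/1.8² + 10/4.3² = 0.3086 + 0.5408 = 0.8495, so posterior SD = 1.0850.
Posterior mean = (0.6/1.8² + 10·3.46/4.3²) / 0.8495 = 2.4209.
Interval: 2.4209 ± 0.674 × 1.0850 → [1.689, 3.153].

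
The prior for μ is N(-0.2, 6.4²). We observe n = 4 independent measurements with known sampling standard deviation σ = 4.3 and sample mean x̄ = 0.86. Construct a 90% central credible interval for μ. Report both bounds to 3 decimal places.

Posterior precision = 1/6.4² + 4/4.3² = 0.0244 + 0.2163 = 0.2407, so posterior SD = 2.0381.
Posterior mean = (-0.2/6.4² + 4·0.86/4.3²) / 0.2407 = 0.7525.
Interval: 0.7525 ± 1.645 × 2.0381 → [-2.600, 4.105].

[-2.600, 4.105]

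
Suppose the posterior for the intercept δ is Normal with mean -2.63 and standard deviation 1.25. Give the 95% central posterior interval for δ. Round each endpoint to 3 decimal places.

The posterior is symmetric, so the 95% equal-tailed interval is δ = -2.63 ± z·1.25 with z = 1.960.
Half-width: 1.960 × 1.25 = 2.450.
-2.63 − 2.450 = -5.080; -2.63 + 2.450 = -0.180.

[-5.080, -0.180]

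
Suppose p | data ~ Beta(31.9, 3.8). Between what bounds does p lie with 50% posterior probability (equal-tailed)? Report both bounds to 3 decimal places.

Posterior: Beta(31.9, 3.8).
Equal-tailed 50% interval: the 0.25 and 0.75 quantiles of Beta(31.9, 3.8).
Posterior mean ≈ 0.894, SD ≈ 0.051; a Normal approximation gives roughly [0.859, 0.928].
Exact: F⁻¹(0.25) = 0.864; F⁻¹(0.75) = 0.931.

[0.864, 0.931]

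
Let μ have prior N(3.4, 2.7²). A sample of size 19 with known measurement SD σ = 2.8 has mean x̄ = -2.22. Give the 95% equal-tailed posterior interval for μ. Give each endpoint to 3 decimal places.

Posterior precision = 1/2.7² + 19/2.8² = 0.1372 + 2.4235 = 2.5606, so posterior SD = 0.6249.
Posterior mean = (3.4/2.7² + 19·-2.22/2.8²) / 2.5606 = -1.9189.
Interval: -1.9189 ± 1.960 × 0.6249 → [-3.144, -0.694].

[-3.144, -0.694]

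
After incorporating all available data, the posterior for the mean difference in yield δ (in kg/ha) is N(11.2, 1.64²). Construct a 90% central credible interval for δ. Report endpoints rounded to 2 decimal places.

[8.50, 13.90]

The posterior is symmetric, so the 90% equal-tailed interval is δ = 11.2 ± z·1.64 with z = 1.645.
Half-width: 1.645 × 1.64 = 2.70.
11.2 − 2.70 = 8.50; 11.2 + 2.70 = 13.90.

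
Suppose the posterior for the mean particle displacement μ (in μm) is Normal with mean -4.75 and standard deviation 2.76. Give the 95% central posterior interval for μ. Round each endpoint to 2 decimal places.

[-10.16, 0.66]

The posterior is symmetric, so the 95% equal-tailed interval is μ = -4.75 ± z·2.76 with z = 1.960.
Half-width: 1.960 × 2.76 = 5.41.
-4.75 − 5.41 = -10.16; -4.75 + 5.41 = 0.66.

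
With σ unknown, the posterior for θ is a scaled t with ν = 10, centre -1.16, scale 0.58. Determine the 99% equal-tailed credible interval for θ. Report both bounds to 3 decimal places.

[-2.998, 0.678]

The t_10 distribution is symmetric; the 99% interval is -1.16 ± t·0.58 with t_{0.995,10} = 3.169.
Half-width: 3.169 × 0.58 = 1.838.
-1.16 − 1.838 = -2.998; -1.16 + 1.838 = 0.678.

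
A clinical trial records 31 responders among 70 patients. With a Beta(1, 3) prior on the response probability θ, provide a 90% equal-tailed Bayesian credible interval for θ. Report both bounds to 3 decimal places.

[0.339, 0.528]

Posterior: Beta(1+31, 3+39) = Beta(32, 42).
Equal-tailed 90% interval: the 0.05 and 0.95 quantiles of Beta(32, 42).
Posterior mean ≈ 0.432, SD ≈ 0.057; a Normal approximation gives roughly [0.338, 0.527].
Exact: F⁻¹(0.05) = 0.339; F⁻¹(0.95) = 0.528.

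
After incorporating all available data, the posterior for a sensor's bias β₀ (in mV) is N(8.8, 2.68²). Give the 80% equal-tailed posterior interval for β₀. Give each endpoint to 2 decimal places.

[5.37, 12.23]

The posterior is symmetric, so the 80% equal-tailed interval is β₀ = 8.8 ± z·2.68 with z = 1.282.
Half-width: 1.282 × 2.68 = 3.43.
8.8 − 3.43 = 5.37; 8.8 + 3.43 = 12.23.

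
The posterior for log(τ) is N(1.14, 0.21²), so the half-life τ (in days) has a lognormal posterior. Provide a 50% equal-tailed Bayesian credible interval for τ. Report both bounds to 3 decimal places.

On the log scale the 50% interval is 1.14 ± 0.674 × 0.21 = [0.9984, 1.2816].
Exponentiate: [e^0.9984, e^1.2816] = [2.714, 3.603].

[2.714, 3.603]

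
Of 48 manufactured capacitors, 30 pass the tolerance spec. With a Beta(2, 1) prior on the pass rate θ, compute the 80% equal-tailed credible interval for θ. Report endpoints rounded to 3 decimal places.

Posterior: Beta(2+30, 1+18) = Beta(32, 19).
Equal-tailed 80% interval: the 0.1 and 0.9 quantiles of Beta(32, 19).
Posterior mean ≈ 0.627, SD ≈ 0.067; a Normal approximation gives roughly [0.542, 0.713].
Exact: F⁻¹(0.1) = 0.540; F⁻¹(0.9) = 0.713.

[0.540, 0.713]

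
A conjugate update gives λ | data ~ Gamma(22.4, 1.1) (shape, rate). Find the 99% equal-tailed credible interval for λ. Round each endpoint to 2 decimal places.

[10.98, 33.14]

Posterior: Gamma(shape 22.4, rate 1.1).
Equal-tailed 99% interval: Gamma(22.4, 1.1) quantiles at 0.005 and 0.995.
Posterior mean ≈ 20.36, SD ≈ 4.30; a Normal approximation gives roughly [9.28, 31.45].
Exact: lower = 10.98; upper = 33.14.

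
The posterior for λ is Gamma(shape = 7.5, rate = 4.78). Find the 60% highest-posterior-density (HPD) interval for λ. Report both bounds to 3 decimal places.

[0.954, 1.867]

The posterior is unimodal and skewed, so the HPD interval has equal density at both endpoints and is the shortest 60% interval.
Solving f(0.954) = f(1.867) with F(1.867) − F(0.954) = 0.60 gives [0.954, 1.867].
For comparison, the equal-tailed interval is [1.078, 2.020]; the HPD is narrower and shifted toward the mode.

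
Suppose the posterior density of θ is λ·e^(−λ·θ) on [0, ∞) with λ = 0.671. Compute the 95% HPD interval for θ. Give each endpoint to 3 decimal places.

[0.000, 4.465]

The exponential density is strictly decreasing on [0, ∞), so the HPD interval is anchored at 0: [0, q] with P(θ ≤ q) = 0.95.
q = −ln(1 − 0.95) / 0.671 = 2.9957 / 0.671 = 4.465.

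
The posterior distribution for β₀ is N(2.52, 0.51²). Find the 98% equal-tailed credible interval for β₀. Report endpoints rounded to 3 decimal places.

[1.334, 3.706]

The posterior is symmetric, so the 98% equal-tailed interval is β₀ = 2.52 ± z·0.51 with z = 2.326.
Half-width: 2.326 × 0.51 = 1.186.
2.52 − 1.186 = 1.334; 2.52 + 1.186 = 3.706.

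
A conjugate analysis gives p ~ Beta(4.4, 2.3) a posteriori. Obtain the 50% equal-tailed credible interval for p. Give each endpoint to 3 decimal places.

[0.540, 0.789]

Posterior: Beta(4.4, 2.3).
Equal-tailed 50% interval: the 0.25 and 0.75 quantiles of Beta(4.4, 2.3).
Posterior mean ≈ 0.657, SD ≈ 0.171; a Normal approximation gives roughly [0.541, 0.772].
Exact: F⁻¹(0.25) = 0.540; F⁻¹(0.75) = 0.789.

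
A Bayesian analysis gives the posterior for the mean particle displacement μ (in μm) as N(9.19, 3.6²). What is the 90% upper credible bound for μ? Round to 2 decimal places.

13.80

Need U with P(μ ≤ U) = 0.90: U = 9.19 + z_{0.1}·3.6.
z = 1.282; U = 9.19 + 1.282 × 3.6 = 13.80.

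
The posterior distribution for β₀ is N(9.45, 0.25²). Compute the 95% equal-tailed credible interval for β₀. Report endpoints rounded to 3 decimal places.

The posterior is symmetric, so the 95% equal-tailed interval is β₀ = 9.45 ± z·0.25 with z = 1.960.
Half-width: 1.960 × 0.25 = 0.490.
9.45 − 0.490 = 8.960; 9.45 + 0.490 = 9.940.

[8.960, 9.940]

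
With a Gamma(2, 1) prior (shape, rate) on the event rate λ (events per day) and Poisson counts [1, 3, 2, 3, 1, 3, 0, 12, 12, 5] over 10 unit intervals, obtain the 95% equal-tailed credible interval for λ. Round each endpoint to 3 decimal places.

Posterior: Gamma(2+42, 1+10) = Gamma(44, 11) (shape, rate).
Equal-tailed 95% interval: Gamma(44, 11) quantiles at 0.025 and 0.975.
Posterior mean ≈ 4.000, SD ≈ 0.603; a Normal approximation gives roughly [2.818, 5.182].
Exact: lower = 2.906; upper = 5.266.

[2.906, 5.266]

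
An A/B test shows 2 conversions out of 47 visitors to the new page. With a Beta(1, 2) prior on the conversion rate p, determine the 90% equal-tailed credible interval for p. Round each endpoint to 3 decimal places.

[0.017, 0.123]

Posterior: Beta(1+2, 2+45) = Beta(3, 47).
Equal-tailed 90% interval: the 0.05 and 0.95 quantiles of Beta(3, 47).
Posterior mean ≈ 0.060, SD ≈ 0.033; a Normal approximation gives roughly [0.005, 0.115].
Exact: F⁻¹(0.05) = 0.017; F⁻¹(0.95) = 0.123.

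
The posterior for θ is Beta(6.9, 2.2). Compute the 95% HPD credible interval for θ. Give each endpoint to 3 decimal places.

The posterior is unimodal and skewed, so the HPD interval has equal density at both endpoints and is the shortest 95% interval.
Solving f(0.498) = f(0.982) with F(0.982) − F(0.498) = 0.95 gives [0.498, 0.982].
For comparison, the equal-tailed interval is [0.452, 0.960]; the HPD is narrower and shifted toward the mode.

[0.498, 0.982]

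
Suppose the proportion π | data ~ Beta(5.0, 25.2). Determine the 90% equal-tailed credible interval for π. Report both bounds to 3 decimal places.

Posterior: Beta(5.0, 25.2).
Equal-tailed 90% interval: the 0.05 and 0.95 quantiles of Beta(5.0, 25.2).
Posterior mean ≈ 0.166, SD ≈ 0.067; a Normal approximation gives roughly [0.056, 0.275].
Exact: F⁻¹(0.05) = 0.070; F⁻¹(0.95) = 0.287.

[0.070, 0.287]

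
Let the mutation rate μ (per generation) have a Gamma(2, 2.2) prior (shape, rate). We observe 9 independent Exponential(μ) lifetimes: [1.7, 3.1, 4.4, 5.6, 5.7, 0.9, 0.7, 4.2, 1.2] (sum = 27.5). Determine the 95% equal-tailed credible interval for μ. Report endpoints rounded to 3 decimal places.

[0.185, 0.619]

Posterior: Gamma(2+9, 2.2+27.5) = Gamma(11, 29.7) (shape, rate).
Equal-tailed 95% interval: Gamma(11, 29.7) quantiles at 0.025 and 0.975.
Posterior mean ≈ 0.370, SD ≈ 0.112; a Normal approximation gives roughly [0.151, 0.589].
Exact: lower = 0.185; upper = 0.619.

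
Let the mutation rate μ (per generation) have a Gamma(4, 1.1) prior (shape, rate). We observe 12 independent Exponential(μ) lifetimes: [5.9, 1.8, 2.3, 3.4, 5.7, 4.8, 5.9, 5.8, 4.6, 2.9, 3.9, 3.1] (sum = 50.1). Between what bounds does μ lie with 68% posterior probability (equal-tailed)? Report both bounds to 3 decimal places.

[0.236, 0.389]

Posterior: Gamma(4+12, 1.1+50.1) = Gamma(16, 51.2) (shape, rate).
Equal-tailed 68% interval: Gamma(16, 51.2) quantiles at 0.16 and 0.84.
Posterior mean ≈ 0.312, SD ≈ 0.078; a Normal approximation gives roughly [0.235, 0.390].
Exact: lower = 0.236; upper = 0.389.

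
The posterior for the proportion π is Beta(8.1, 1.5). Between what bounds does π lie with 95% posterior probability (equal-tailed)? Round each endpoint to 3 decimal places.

Posterior: Beta(8.1, 1.5).
Equal-tailed 95% interval: the 0.025 and 0.975 quantiles of Beta(8.1, 1.5).
Posterior mean ≈ 0.844, SD ≈ 0.112; a Normal approximation gives roughly [0.625, 1.062].
Exact: F⁻¹(0.025) = 0.571; F⁻¹(0.975) = 0.987.

[0.571, 0.987]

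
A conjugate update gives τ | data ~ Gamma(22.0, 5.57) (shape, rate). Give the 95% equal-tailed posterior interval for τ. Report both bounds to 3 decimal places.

[2.475, 5.763]

Posterior: Gamma(shape 22.0, rate 5.57).
Equal-tailed 95% interval: Gamma(22.0, 5.57) quantiles at 0.025 and 0.975.
Posterior mean ≈ 3.950, SD ≈ 0.842; a Normal approximation gives roughly [2.299, 5.600].
Exact: lower = 2.475; upper = 5.763.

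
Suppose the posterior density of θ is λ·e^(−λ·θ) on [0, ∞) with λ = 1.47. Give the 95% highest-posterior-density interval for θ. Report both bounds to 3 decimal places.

[0.000, 2.038]

The exponential density is strictly decreasing on [0, ∞), so the HPD interval is anchored at 0: [0, q] with P(θ ≤ q) = 0.95.
q = −ln(1 − 0.95) / 1.47 = 2.9957 / 1.47 = 2.038.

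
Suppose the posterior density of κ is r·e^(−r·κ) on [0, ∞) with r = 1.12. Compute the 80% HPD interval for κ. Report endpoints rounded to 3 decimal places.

[0.000, 1.437]

The exponential density is strictly decreasing on [0, ∞), so the HPD interval is anchored at 0: [0, q] with P(κ ≤ q) = 0.80.
q = −ln(1 − 0.80) / 1.12 = 1.6094 / 1.12 = 1.437.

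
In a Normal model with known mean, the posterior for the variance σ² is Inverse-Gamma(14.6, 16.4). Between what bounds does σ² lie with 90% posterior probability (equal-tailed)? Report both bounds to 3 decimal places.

[0.766, 1.836]

Inverse-Gamma(14.6, 16.4) quantiles: F⁻¹(0.05) and F⁻¹(0.95).
Equivalently, 1/σ² ~ Gamma(14.6, rate = 16.4); invert its 0.95 and 0.05 quantiles.
Posterior mean ≈ 1.206, SD ≈ 0.340; a Normal approximation gives roughly [0.647, 1.765].
Exact: lower = 0.766; upper = 1.836.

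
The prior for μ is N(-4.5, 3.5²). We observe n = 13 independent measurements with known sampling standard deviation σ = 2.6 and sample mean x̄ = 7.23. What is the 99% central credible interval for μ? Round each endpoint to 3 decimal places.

[4.933, 8.572]

Posterior precision = 1/3.5² + 13/2.6² = 0.0816 + 1.9231 = 2.0047, so posterior SD = 0.7063.
Posterior mean = (-4.5/3.5² + 13·7.23/2.6²) / 2.0047 = 6.7523.
Interval: 6.7523 ± 2.576 × 0.7063 → [4.933, 8.572].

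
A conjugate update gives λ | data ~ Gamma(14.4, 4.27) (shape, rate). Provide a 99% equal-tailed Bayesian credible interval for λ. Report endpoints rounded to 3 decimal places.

[1.521, 6.097]

Posterior: Gamma(shape 14.4, rate 4.27).
Equal-tailed 99% interval: Gamma(14.4, 4.27) quantiles at 0.005 and 0.995.
Posterior mean ≈ 3.372, SD ≈ 0.889; a Normal approximation gives roughly [1.083, 5.661].
Exact: lower = 1.521; upper = 6.097.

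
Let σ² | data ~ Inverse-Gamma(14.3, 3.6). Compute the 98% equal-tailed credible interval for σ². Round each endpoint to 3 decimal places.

Inverse-Gamma(14.3, 3.6) quantiles: F⁻¹(0.01) and F⁻¹(0.99).
Equivalently, 1/σ² ~ Gamma(14.3, rate = 3.6); invert its 0.99 and 0.01 quantiles.
Posterior mean ≈ 0.271, SD ≈ 0.077; a Normal approximation gives roughly [0.091, 0.450].
Exact: lower = 0.147; upper = 0.515.

[0.147, 0.515]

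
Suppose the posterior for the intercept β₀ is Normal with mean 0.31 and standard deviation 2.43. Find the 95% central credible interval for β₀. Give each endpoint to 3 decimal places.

[-4.453, 5.073]

The posterior is symmetric, so the 95% equal-tailed interval is β₀ = 0.31 ± z·2.43 with z = 1.960.
Half-width: 1.960 × 2.43 = 4.763.
0.31 − 4.763 = -4.453; 0.31 + 4.763 = 5.073.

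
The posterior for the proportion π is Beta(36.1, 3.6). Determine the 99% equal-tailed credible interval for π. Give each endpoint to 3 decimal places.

[0.759, 0.986]

Posterior: Beta(36.1, 3.6).
Equal-tailed 99% interval: the 0.005 and 0.995 quantiles of Beta(36.1, 3.6).
Posterior mean ≈ 0.909, SD ≈ 0.045; a Normal approximation gives roughly [0.793, 1.025].
Exact: F⁻¹(0.005) = 0.759; F⁻¹(0.995) = 0.986.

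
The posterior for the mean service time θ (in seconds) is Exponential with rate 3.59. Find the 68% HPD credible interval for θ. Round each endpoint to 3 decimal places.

[0.000, 0.317]

The exponential density is strictly decreasing on [0, ∞), so the HPD interval is anchored at 0: [0, q] with P(θ ≤ q) = 0.68.
q = −ln(1 − 0.68) / 3.59 = 1.1394 / 3.59 = 0.317.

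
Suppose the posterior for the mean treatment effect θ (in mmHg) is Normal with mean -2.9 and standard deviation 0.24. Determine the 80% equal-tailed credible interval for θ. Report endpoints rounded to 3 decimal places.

The posterior is symmetric, so the 80% equal-tailed interval is θ = -2.9 ± z·0.24 with z = 1.282.
Half-width: 1.282 × 0.24 = 0.308.
-2.9 − 0.308 = -3.208; -2.9 + 0.308 = -2.592.

[-3.208, -2.592]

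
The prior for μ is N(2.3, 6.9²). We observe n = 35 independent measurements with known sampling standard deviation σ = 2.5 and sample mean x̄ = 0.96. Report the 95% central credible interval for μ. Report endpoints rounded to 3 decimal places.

Posterior precision = 1/6.9² + 35/2.5² = 0.0210 + 5.6000 = 5.6210, so posterior SD = 0.4218.
Posterior mean = (2.3/6.9² + 35·0.96/2.5²) / 5.6210 = 0.9650.
Interval: 0.9650 ± 1.960 × 0.4218 → [0.138, 1.792].

[0.138, 1.792]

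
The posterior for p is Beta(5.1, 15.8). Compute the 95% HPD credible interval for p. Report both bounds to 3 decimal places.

[0.077, 0.425]

The posterior is unimodal and skewed, so the HPD interval has equal density at both endpoints and is the shortest 95% interval.
Solving f(0.077) = f(0.425) with F(0.425) − F(0.077) = 0.95 gives [0.077, 0.425].
For comparison, the equal-tailed interval is [0.090, 0.444]; the HPD is narrower and shifted toward the mode.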